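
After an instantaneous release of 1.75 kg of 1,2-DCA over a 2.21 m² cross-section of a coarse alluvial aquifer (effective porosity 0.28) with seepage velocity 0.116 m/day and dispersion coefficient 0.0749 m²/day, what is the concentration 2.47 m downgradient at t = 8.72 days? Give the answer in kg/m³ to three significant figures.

For an instantaneous plane source, C(x,t) = M/(n_e·A·√(4πDt)) · exp(−(x−vt)²/(4Dt)), with n_e·A the pore (flow) area.
Plume center vt = 0.116 × 8.72 = 1.01152 m, so the well at 2.47 m is 1.45848 m downgradient of the peak.
√(4πDt) = 2.865 m, giving peak height M/(n_e·A·√(4πDt)) = 1.75/(0.28 × 2.21 × 2.865) = 0.9871 kg/m³.
(x−vt)²/(4Dt) = (1.45848)²/(4 × 0.0749 × 8.72) = 0.8142; exp(−0.8142) = 0.4430.
C = 0.9871 × 0.4430 = 0.437 kg/m³.

0.437 kg/m³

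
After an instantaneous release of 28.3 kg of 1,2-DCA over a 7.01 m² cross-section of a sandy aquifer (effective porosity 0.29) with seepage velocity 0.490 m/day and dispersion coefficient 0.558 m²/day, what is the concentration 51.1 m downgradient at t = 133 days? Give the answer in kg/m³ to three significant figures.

0.234 kg/m³

For an instantaneous plane source, C(x,t) = M/(n_e·A·√(4πDt)) · exp(−(x−vt)²/(4Dt)), with n_e·A the pore (flow) area.
Plume center vt = 0.490 × 133 = 65.17 m, so the well at 51.1 m is 14.07 m upgradient of the peak.
√(4πDt) = 30.54 m, giving peak height M/(n_e·A·√(4πDt)) = 28.3/(0.29 × 7.01 × 30.54) = 0.4558 kg/m³.
(x−vt)²/(4Dt) = (-14.07)²/(4 × 0.558 × 133) = 0.6669; exp(−0.6669) = 0.5133.
C = 0.4558 × 0.5133 = 0.234 kg/m³.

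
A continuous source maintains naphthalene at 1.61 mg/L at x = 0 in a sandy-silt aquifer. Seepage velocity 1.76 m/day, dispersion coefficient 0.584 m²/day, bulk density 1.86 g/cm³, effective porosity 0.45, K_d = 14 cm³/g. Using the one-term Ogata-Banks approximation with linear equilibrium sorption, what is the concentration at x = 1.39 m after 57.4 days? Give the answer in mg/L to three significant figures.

0.998 mg/L

Retardation factor R = 1 + ρ_b·K_d/n = 1 + 1.86 × 14/0.45 = 58.87.
Sorption retards both mechanisms: v_R = v/R = 0.02990 m/day, D_R = D/R = 0.009920 m²/day.
v_R·t = 0.02990 × 57.4 = 1.71626 m; 2√(D_R t) = 1.509 m; argument = (1.39 − 1.71626)/1.509 = -0.2162.
C = C₀ × ½·erfc(-0.2162) = 1.61 × 0.6201 = 0.998 mg/L.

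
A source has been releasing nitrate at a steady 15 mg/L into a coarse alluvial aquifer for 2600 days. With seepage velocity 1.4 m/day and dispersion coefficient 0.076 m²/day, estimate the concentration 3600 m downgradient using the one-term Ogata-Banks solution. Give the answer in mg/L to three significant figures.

14.7 mg/L

For a continuous step input, C/C₀ ≈ ½·erfc((x−vt)/(2√(Dt))).
vt = 1.4 × 2600 = 3640 m and 2√(Dt) = 2√(0.076 × 2600) = 28.11 m.
Argument (x−vt)/(2√(Dt)) = (3600 − 3640)/28.11 = -1.423; ½·erfc(-1.423) = 0.9779.
C = 15 × 0.9779 = 14.7 mg/L.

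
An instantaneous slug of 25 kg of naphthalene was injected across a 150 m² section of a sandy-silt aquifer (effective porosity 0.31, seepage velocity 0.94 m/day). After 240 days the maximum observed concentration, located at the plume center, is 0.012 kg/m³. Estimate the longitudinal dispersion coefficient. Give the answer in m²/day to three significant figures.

0.666 m²/day

At the plume center C_max = M/(n_e·A·√(4πDt)), so D = M²/(4πt·(n_e·A·C_max)²).
n_e·A·C_max = 0.31 × 150 × 0.012 = 0.5580 kg/m.
D = 25²/(4π × 240 × 0.5580²) = 0.666 m²/day.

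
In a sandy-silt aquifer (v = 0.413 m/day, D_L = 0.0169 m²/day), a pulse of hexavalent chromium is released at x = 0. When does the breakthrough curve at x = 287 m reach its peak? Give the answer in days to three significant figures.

For the 1D instantaneous-source solution, setting ∂C/∂t = 0 at fixed x gives v²t² + 2Dt − x² = 0, so t = (√(D² + v²x²) − D)/v².
√(D² + v²x²) = √(0.0169² + 0.413² × 287²) = 118.5; v² = 0.170569.
t = (118.5 − 0.0169)/0.170569 = 695 days (vs. the pure-advection estimate x/v = 695 d).

695 days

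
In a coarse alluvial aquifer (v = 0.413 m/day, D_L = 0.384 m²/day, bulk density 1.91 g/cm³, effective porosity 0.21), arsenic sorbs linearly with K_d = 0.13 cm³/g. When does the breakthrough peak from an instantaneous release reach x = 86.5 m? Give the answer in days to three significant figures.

452 days

Retardation factor R = 1 + ρ_b·K_d/n = 1 + 1.91 × 0.13/0.21 = 2.182.
Sorption retards both mechanisms: v_R = v/R = 0.1893 m/day, D_R = D/R = 0.1760 m²/day.
Peak time from v_R²t² + 2D_R t − x² = 0: t = (√(D_R² + v_R²x²) − D_R)/v_R².
√(D_R² + v_R²x²) = √(0.1760² + 0.1893² × 86.5²) = 16.38; v_R² = 0.03583.
t = (16.38 − 0.1760)/0.03583 = 452 days.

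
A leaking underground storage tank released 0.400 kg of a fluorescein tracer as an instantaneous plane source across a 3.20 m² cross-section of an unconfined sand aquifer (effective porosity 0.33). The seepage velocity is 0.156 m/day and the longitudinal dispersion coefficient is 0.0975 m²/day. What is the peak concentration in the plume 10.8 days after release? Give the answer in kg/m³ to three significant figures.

The peak of an instantaneous 1D plume sits at x = vt; there the Gaussian factor is 1 and C_max = M/(n_e·A·√(4πDt)), where n_e·A is the pore area the mass is dissolved in.
√(4πDt) = √(4π × 0.0975 × 10.8) = 3.638 m, so C_max = 0.400/(0.33 × 3.20 × 3.638) = 0.104 kg/m³.

0.104 kg/m³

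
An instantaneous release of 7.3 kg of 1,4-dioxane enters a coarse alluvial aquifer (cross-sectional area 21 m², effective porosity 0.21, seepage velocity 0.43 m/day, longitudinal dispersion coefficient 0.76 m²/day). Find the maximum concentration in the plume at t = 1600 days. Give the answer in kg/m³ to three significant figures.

The peak of an instantaneous 1D plume sits at x = vt; there the Gaussian factor is 1 and C_max = M/(n_e·A·√(4πDt)), where n_e·A is the pore area the mass is dissolved in.
√(4πDt) = √(4π × 0.76 × 1600) = 123.6 m, so C_max = 7.3/(0.21 × 21 × 123.6) = 0.0134 kg/m³.

0.0134 kg/m³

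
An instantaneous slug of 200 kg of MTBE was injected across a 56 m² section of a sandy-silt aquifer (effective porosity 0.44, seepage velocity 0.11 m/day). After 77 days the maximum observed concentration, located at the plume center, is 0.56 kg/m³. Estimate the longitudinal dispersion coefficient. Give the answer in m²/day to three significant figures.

0.217 m²/day

At the plume center C_max = M/(n_e·A·√(4πDt)), so D = M²/(4πt·(n_e·A·C_max)²).
n_e·A·C_max = 0.44 × 56 × 0.56 = 13.80 kg/m.
D = 200²/(4π × 77 × 13.80²) = 0.217 m²/day.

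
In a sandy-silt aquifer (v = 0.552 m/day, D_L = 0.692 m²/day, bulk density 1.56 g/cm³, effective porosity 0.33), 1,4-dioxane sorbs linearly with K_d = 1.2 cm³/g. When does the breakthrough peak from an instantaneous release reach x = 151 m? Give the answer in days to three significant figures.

1810 days

Retardation factor R = 1 + ρ_b·K_d/n = 1 + 1.56 × 1.2/0.33 = 6.673.
Sorption retards both mechanisms: v_R = v/R = 0.08272 m/day, D_R = D/R = 0.1037 m²/day.
Peak time from v_R²t² + 2D_R t − x² = 0: t = (√(D_R² + v_R²x²) − D_R)/v_R².
√(D_R² + v_R²x²) = √(0.1037² + 0.08272² × 151²) = 12.49; v_R² = 0.006843.
t = (12.49 − 0.1037)/0.006843 = 1810 days.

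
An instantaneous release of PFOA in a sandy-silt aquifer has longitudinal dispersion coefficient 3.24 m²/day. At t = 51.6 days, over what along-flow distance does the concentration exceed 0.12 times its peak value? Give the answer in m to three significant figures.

The plume is Gaussian with σ = √(2Dt) = √(2 × 3.24 × 51.6) = 18.29 m.
C/C_peak = exp(−Δx²/(2σ²)) = 0.12 ⇒ Δx = σ·√(−2 ln 0.12) = 18.29 × 2.059 = 37.66 m.
Width = 2Δx = 75.3 m.

75.3 m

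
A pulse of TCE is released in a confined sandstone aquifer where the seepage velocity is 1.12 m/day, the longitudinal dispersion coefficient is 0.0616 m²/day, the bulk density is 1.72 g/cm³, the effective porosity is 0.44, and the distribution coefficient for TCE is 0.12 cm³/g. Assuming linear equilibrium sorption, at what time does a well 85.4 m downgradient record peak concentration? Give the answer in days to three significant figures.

Retardation factor R = 1 + ρ_b·K_d/n = 1 + 1.72 × 0.12/0.44 = 1.469.
Sorption retards both mechanisms: v_R = v/R = 0.7624 m/day, D_R = D/R = 0.04193 m²/day.
Peak time from v_R²t² + 2D_R t − x² = 0: t = (√(D_R² + v_R²x²) − D_R)/v_R².
√(D_R² + v_R²x²) = √(0.04193² + 0.7624² × 85.4²) = 65.11; v_R² = 0.5813.
t = (65.11 − 0.04193)/0.5813 = 112 days.

112 days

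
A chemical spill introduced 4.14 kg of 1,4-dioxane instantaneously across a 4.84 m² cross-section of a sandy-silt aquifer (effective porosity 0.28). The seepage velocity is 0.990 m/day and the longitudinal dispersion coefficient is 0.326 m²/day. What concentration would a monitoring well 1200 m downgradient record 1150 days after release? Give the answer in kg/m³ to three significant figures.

For an instantaneous plane source, C(x,t) = M/(n_e·A·√(4πDt)) · exp(−(x−vt)²/(4Dt)), with n_e·A the pore (flow) area.
Plume center vt = 0.990 × 1150 = 1138.5 m, so the well at 1200 m is 61.5 m downgradient of the peak.
√(4πDt) = 68.64 m, giving peak height M/(n_e·A·√(4πDt)) = 4.14/(0.28 × 4.84 × 68.64) = 0.04451 kg/m³.
(x−vt)²/(4Dt) = (61.5)²/(4 × 0.326 × 1150) = 2.522; exp(−2.522) = 0.08030.
C = 0.04451 × 0.08030 = 0.00357 kg/m³.

0.00357 kg/m³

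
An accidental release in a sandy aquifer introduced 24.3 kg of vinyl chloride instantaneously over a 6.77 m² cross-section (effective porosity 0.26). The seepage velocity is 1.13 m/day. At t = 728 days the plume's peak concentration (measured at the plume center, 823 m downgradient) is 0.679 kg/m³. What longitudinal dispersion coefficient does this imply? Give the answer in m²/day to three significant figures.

0.0452 m²/day

At the plume center C_max = M/(n_e·A·√(4πDt)), so D = M²/(4πt·(n_e·A·C_max)²).
n_e·A·C_max = 0.26 × 6.77 × 0.679 = 1.195 kg/m.
D = 24.3²/(4π × 728 × 1.195²) = 0.0452 m²/day.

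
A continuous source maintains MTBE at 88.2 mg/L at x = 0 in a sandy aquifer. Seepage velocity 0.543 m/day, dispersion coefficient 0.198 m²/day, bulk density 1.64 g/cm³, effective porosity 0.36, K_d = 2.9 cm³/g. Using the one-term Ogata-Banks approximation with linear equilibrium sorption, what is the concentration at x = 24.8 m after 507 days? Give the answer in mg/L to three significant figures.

Retardation factor R = 1 + ρ_b·K_d/n = 1 + 1.64 × 2.9/0.36 = 14.21.
Sorption retards both mechanisms: v_R = v/R = 0.03821 m/day, D_R = D/R = 0.01393 m²/day.
v_R·t = 0.03821 × 507 = 19.37247 m; 2√(D_R t) = 5.315 m; argument = (24.8 − 19.37247)/5.315 = 1.021.
C = C₀ × ½·erfc(1.021) = 88.2 × 0.07438 = 6.56 mg/L.

6.56 mg/L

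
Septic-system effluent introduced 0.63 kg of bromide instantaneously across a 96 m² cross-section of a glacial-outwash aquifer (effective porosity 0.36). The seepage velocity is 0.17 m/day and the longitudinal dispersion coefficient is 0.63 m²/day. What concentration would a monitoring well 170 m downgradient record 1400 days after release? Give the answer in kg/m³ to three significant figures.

For an instantaneous plane source, C(x,t) = M/(n_e·A·√(4πDt)) · exp(−(x−vt)²/(4Dt)), with n_e·A the pore (flow) area.
Plume center vt = 0.17 × 1400 = 238 m, so the well at 170 m is 68 m upgradient of the peak.
√(4πDt) = 105.3 m, giving peak height M/(n_e·A·√(4πDt)) = 0.63/(0.36 × 96 × 105.3) = 0.0001731 kg/m³.
(x−vt)²/(4Dt) = (-68)²/(4 × 0.63 × 1400) = 1.311; exp(−1.311) = 0.2696.
C = 0.0001731 × 0.2696 = 4.67e-05 kg/m³.

4.67e-05 kg/m³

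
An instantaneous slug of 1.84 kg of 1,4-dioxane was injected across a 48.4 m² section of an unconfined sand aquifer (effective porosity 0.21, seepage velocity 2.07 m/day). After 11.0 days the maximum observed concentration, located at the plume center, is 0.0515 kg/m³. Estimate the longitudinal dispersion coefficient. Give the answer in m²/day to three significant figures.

At the plume center C_max = M/(n_e·A·√(4πDt)), so D = M²/(4πt·(n_e·A·C_max)²).
n_e·A·C_max = 0.21 × 48.4 × 0.0515 = 0.5234 kg/m.
D = 1.84²/(4π × 11.0 × 0.5234²) = 0.0894 m²/day.

0.0894 m²/day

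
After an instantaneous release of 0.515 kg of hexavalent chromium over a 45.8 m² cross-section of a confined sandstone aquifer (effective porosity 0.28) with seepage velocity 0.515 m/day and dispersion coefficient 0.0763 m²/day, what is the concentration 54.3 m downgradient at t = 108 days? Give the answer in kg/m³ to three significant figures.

0.00374 kg/m³

For an instantaneous plane source, C(x,t) = M/(n_e·A·√(4πDt)) · exp(−(x−vt)²/(4Dt)), with n_e·A the pore (flow) area.
Plume center vt = 0.515 × 108 = 55.62 m, so the well at 54.3 m is 1.32 m upgradient of the peak.
√(4πDt) = 10.18 m, giving peak height M/(n_e·A·√(4πDt)) = 0.515/(0.28 × 45.8 × 10.18) = 0.003945 kg/m³.
(x−vt)²/(4Dt) = (-1.32)²/(4 × 0.0763 × 108) = 0.05286; exp(−0.05286) = 0.9485.
C = 0.003945 × 0.9485 = 0.00374 kg/m³.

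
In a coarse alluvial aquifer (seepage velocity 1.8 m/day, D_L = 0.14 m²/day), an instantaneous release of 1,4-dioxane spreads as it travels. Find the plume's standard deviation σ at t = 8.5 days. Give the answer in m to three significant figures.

Dispersive spreading gives a Gaussian with σ² = 2Dt; advection only shifts the center.
σ = √(2 × 0.14 × 8.5) = 1.54 m.

1.54 m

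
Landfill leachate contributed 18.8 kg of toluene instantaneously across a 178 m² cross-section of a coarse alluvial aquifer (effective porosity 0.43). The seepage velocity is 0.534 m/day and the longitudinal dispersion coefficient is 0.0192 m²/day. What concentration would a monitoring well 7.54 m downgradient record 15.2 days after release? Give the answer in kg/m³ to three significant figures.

For an instantaneous plane source, C(x,t) = M/(n_e·A·√(4πDt)) · exp(−(x−vt)²/(4Dt)), with n_e·A the pore (flow) area.
Plume center vt = 0.534 × 15.2 = 8.1168 m, so the well at 7.54 m is 0.5768 m upgradient of the peak.
√(4πDt) = 1.915 m, giving peak height M/(n_e·A·√(4πDt)) = 18.8/(0.43 × 178 × 1.915) = 0.1283 kg/m³.
(x−vt)²/(4Dt) = (-0.5768)²/(4 × 0.0192 × 15.2) = 0.2850; exp(−0.2850) = 0.7520.
C = 0.1283 × 0.7520 = 0.0965 kg/m³.

0.0965 kg/m³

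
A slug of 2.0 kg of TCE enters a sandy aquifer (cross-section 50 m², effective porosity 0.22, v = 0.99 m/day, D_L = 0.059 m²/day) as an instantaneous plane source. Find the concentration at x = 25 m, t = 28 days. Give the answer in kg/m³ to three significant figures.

0.0130 kg/m³

For an instantaneous plane source, C(x,t) = M/(n_e·A·√(4πDt)) · exp(−(x−vt)²/(4Dt)), with n_e·A the pore (flow) area.
Plume center vt = 0.99 × 28 = 27.72 m, so the well at 25 m is 2.72 m upgradient of the peak.
√(4πDt) = 4.556 m, giving peak height M/(n_e·A·√(4πDt)) = 2.0/(0.22 × 50 × 4.556) = 0.03991 kg/m³.
(x−vt)²/(4Dt) = (-2.72)²/(4 × 0.059 × 28) = 1.120; exp(−1.120) = 0.3263.
C = 0.03991 × 0.3263 = 0.0130 kg/m³.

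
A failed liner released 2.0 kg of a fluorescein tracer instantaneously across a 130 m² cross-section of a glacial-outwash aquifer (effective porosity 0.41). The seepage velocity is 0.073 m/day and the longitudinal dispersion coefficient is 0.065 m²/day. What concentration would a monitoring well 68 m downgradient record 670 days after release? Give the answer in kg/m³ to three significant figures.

0.000198 kg/m³

For an instantaneous plane source, C(x,t) = M/(n_e·A·√(4πDt)) · exp(−(x−vt)²/(4Dt)), with n_e·A the pore (flow) area.
Plume center vt = 0.073 × 670 = 48.91 m, so the well at 68 m is 19.09 m downgradient of the peak.
√(4πDt) = 23.39 m, giving peak height M/(n_e·A·√(4πDt)) = 2.0/(0.41 × 130 × 23.39) = 0.001604 kg/m³.
(x−vt)²/(4Dt) = (19.09)²/(4 × 0.065 × 670) = 2.092; exp(−2.092) = 0.1234.
C = 0.001604 × 0.1234 = 0.000198 kg/m³.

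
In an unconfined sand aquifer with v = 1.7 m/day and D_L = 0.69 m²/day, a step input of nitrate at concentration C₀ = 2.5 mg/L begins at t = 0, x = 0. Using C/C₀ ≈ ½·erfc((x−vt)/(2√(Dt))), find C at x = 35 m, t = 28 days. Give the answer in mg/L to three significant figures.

For a continuous step input, C/C₀ ≈ ½·erfc((x−vt)/(2√(Dt))).
vt = 1.7 × 28 = 47.6 m and 2√(Dt) = 2√(0.69 × 28) = 8.791 m.
Argument (x−vt)/(2√(Dt)) = (35 − 47.6)/8.791 = -1.433; ½·erfc(-1.433) = 0.9786.
C = 2.5 × 0.9786 = 2.45 mg/L.

2.45 mg/L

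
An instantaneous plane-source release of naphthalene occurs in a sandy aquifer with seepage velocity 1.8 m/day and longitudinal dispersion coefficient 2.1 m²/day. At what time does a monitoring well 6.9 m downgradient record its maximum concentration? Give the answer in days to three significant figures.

3.24 days

For the 1D instantaneous-source solution, setting ∂C/∂t = 0 at fixed x gives v²t² + 2Dt − x² = 0, so t = (√(D² + v²x²) − D)/v².
√(D² + v²x²) = √(2.1² + 1.8² × 6.9²) = 12.60; v² = 3.24.
t = (12.60 − 2.1)/3.24 = 3.24 days (vs. the pure-advection estimate x/v = 3.83 d).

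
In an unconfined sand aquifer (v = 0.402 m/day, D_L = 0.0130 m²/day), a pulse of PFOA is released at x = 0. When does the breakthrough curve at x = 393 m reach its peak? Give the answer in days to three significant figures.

978 days

For the 1D instantaneous-source solution, setting ∂C/∂t = 0 at fixed x gives v²t² + 2Dt − x² = 0, so t = (√(D² + v²x²) − D)/v².
√(D² + v²x²) = √(0.0130² + 0.402² × 393²) = 158.0; v² = 0.161604.
t = (158.0 − 0.0130)/0.161604 = 978 days (vs. the pure-advection estimate x/v = 978 d).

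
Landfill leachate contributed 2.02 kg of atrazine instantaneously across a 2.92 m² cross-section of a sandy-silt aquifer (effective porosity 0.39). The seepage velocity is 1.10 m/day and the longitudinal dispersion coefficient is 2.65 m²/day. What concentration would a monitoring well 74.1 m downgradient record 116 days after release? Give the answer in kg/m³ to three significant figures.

0.00278 kg/m³

For an instantaneous plane source, C(x,t) = M/(n_e·A·√(4πDt)) · exp(−(x−vt)²/(4Dt)), with n_e·A the pore (flow) area.
Plume center vt = 1.10 × 116 = 127.6 m, so the well at 74.1 m is 53.5 m upgradient of the peak.
√(4πDt) = 62.15 m, giving peak height M/(n_e·A·√(4πDt)) = 2.02/(0.39 × 2.92 × 62.15) = 0.02854 kg/m³.
(x−vt)²/(4Dt) = (-53.5)²/(4 × 2.65 × 116) = 2.328; exp(−2.328) = 0.09749.
C = 0.02854 × 0.09749 = 0.00278 kg/m³.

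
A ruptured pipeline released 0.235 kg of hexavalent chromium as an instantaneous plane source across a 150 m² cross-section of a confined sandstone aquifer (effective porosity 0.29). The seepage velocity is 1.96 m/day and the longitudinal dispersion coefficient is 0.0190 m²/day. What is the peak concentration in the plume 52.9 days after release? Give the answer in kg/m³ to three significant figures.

The peak of an instantaneous 1D plume sits at x = vt; there the Gaussian factor is 1 and C_max = M/(n_e·A·√(4πDt)), where n_e·A is the pore area the mass is dissolved in.
√(4πDt) = √(4π × 0.0190 × 52.9) = 3.554 m, so C_max = 0.235/(0.29 × 150 × 3.554) = 0.00152 kg/m³.

0.00152 kg/m³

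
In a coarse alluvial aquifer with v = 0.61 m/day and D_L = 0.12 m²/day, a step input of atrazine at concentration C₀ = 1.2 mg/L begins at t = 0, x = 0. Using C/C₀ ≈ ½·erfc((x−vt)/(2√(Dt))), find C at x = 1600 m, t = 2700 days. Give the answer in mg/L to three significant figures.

1.16 mg/L

For a continuous step input, C/C₀ ≈ ½·erfc((x−vt)/(2√(Dt))).
vt = 0.61 × 2700 = 1647 m and 2√(Dt) = 2√(0.12 × 2700) = 36.00 m.
Argument (x−vt)/(2√(Dt)) = (1600 − 1647)/36.00 = -1.306; ½·erfc(-1.306) = 0.9676.
C = 1.2 × 0.9676 = 1.16 mg/L.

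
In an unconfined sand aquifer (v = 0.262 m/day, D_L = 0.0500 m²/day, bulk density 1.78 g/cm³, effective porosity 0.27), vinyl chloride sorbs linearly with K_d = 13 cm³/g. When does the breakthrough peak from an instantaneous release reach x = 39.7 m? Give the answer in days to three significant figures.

Retardation factor R = 1 + ρ_b·K_d/n = 1 + 1.78 × 13/0.27 = 86.70.
Sorption retards both mechanisms: v_R = v/R = 0.003022 m/day, D_R = D/R = 0.0005767 m²/day.
Peak time from v_R²t² + 2D_R t − x² = 0: t = (√(D_R² + v_R²x²) − D_R)/v_R².
√(D_R² + v_R²x²) = √(0.0005767² + 0.003022² × 39.7²) = 0.1200; v_R² = 9.132e-06.
t = (0.1200 − 0.0005767)/9.132e-06 = 13100 days.

13100 days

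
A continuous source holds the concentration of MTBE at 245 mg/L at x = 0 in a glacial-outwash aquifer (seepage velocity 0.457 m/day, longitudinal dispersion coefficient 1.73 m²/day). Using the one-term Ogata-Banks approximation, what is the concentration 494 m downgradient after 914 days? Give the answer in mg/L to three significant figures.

For a continuous step input, C/C₀ ≈ ½·erfc((x−vt)/(2√(Dt))).
vt = 0.457 × 914 = 417.698 m and 2√(Dt) = 2√(1.73 × 914) = 79.53 m.
Argument (x−vt)/(2√(Dt)) = (494 − 417.698)/79.53 = 0.9594; ½·erfc(0.9594) = 0.08742.
C = 245 × 0.08742 = 21.4 mg/L.

21.4 mg/L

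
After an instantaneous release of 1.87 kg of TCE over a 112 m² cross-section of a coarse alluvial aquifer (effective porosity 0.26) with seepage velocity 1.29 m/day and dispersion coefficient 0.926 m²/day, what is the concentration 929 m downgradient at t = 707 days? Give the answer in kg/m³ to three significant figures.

0.000634 kg/m³

For an instantaneous plane source, C(x,t) = M/(n_e·A·√(4πDt)) · exp(−(x−vt)²/(4Dt)), with n_e·A the pore (flow) area.
Plume center vt = 1.29 × 707 = 912.03 m, so the well at 929 m is 16.97 m downgradient of the peak.
√(4πDt) = 90.70 m, giving peak height M/(n_e·A·√(4πDt)) = 1.87/(0.26 × 112 × 90.70) = 0.0007080 kg/m³.
(x−vt)²/(4Dt) = (16.97)²/(4 × 0.926 × 707) = 0.1100; exp(−0.1100) = 0.8958.
C = 0.0007080 × 0.8958 = 0.000634 kg/m³.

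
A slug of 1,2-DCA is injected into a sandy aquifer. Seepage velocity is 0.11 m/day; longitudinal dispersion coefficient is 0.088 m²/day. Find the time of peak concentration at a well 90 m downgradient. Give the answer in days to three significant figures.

811 days

For the 1D instantaneous-source solution, setting ∂C/∂t = 0 at fixed x gives v²t² + 2Dt − x² = 0, so t = (√(D² + v²x²) − D)/v².
√(D² + v²x²) = √(0.088² + 0.11² × 90²) = 9.900; v² = 0.0121.
t = (9.900 − 0.088)/0.0121 = 811 days (vs. the pure-advection estimate x/v = 818 d).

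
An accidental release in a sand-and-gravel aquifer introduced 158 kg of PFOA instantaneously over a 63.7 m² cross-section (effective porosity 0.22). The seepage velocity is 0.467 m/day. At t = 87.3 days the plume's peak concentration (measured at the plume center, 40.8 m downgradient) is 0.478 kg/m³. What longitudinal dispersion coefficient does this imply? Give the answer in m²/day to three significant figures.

0.507 m²/day

At the plume center C_max = M/(n_e·A·√(4πDt)), so D = M²/(4πt·(n_e·A·C_max)²).
n_e·A·C_max = 0.22 × 63.7 × 0.478 = 6.699 kg/m.
D = 158²/(4π × 87.3 × 6.699²) = 0.507 m²/day.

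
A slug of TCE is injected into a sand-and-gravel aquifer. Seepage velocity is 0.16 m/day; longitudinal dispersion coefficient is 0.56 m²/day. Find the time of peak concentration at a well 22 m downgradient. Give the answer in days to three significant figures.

For the 1D instantaneous-source solution, setting ∂C/∂t = 0 at fixed x gives v²t² + 2Dt − x² = 0, so t = (√(D² + v²x²) − D)/v².
√(D² + v²x²) = √(0.56² + 0.16² × 22²) = 3.564; v² = 0.0256.
t = (3.564 − 0.56)/0.0256 = 117 days (vs. the pure-advection estimate x/v = 138 d).

117 days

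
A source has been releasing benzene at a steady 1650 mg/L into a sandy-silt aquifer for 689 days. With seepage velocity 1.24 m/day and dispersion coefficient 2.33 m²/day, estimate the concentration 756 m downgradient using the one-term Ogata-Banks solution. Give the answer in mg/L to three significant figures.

For a continuous step input, C/C₀ ≈ ½·erfc((x−vt)/(2√(Dt))).
vt = 1.24 × 689 = 854.36 m and 2√(Dt) = 2√(2.33 × 689) = 80.13 m.
Argument (x−vt)/(2√(Dt)) = (756 − 854.36)/80.13 = -1.228; ½·erfc(-1.228) = 0.9588.
C = 1650 × 0.9588 = 1580 mg/L.

1580 mg/L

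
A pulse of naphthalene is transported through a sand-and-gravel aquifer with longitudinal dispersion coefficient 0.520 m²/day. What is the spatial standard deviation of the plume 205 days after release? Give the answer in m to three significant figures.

Dispersive spreading gives a Gaussian with σ² = 2Dt; advection only shifts the center.
σ = √(2 × 0.520 × 205) = 14.6 m.

14.6 m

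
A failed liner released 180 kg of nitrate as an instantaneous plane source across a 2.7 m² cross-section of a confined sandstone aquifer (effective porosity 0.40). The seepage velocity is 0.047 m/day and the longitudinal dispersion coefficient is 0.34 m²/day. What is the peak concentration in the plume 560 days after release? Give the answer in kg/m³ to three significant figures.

The peak of an instantaneous 1D plume sits at x = vt; there the Gaussian factor is 1 and C_max = M/(n_e·A·√(4πDt)), where n_e·A is the pore area the mass is dissolved in.
√(4πDt) = √(4π × 0.34 × 560) = 48.91 m, so C_max = 180/(0.40 × 2.7 × 48.91) = 3.41 kg/m³.

3.41 kg/m³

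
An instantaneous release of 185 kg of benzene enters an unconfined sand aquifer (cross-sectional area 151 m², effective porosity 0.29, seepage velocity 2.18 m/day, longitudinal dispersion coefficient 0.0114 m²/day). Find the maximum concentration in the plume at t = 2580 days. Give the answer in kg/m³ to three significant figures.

The peak of an instantaneous 1D plume sits at x = vt; there the Gaussian factor is 1 and C_max = M/(n_e·A·√(4πDt)), where n_e·A is the pore area the mass is dissolved in.
√(4πDt) = √(4π × 0.0114 × 2580) = 19.23 m, so C_max = 185/(0.29 × 151 × 19.23) = 0.220 kg/m³.

0.220 kg/m³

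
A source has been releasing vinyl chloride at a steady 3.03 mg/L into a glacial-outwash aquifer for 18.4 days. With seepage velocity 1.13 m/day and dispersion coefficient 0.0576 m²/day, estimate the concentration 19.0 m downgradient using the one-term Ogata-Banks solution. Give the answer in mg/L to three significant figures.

2.70 mg/L

For a continuous step input, C/C₀ ≈ ½·erfc((x−vt)/(2√(Dt))).
vt = 1.13 × 18.4 = 20.792 m and 2√(Dt) = 2√(0.0576 × 18.4) = 2.059 m.
Argument (x−vt)/(2√(Dt)) = (19.0 − 20.792)/2.059 = -0.8703; ½·erfc(-0.8703) = 0.8908.
C = 3.03 × 0.8908 = 2.70 mg/L.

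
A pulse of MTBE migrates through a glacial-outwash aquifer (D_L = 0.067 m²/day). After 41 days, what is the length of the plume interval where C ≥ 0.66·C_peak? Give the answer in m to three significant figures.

4.27 m

The plume is Gaussian with σ = √(2Dt) = √(2 × 0.067 × 41) = 2.344 m.
C/C_peak = exp(−Δx²/(2σ²)) = 0.66 ⇒ Δx = σ·√(−2 ln 0.66) = 2.344 × 0.9116 = 2.137 m.
Width = 2Δx = 4.27 m.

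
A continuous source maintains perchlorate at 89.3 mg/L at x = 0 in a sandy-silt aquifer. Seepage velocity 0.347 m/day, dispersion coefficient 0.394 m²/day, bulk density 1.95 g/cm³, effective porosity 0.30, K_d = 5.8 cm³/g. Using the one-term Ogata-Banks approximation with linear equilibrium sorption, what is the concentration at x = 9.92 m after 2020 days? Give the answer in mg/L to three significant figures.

80.3 mg/L

Retardation factor R = 1 + ρ_b·K_d/n = 1 + 1.95 × 5.8/0.30 = 38.70.
Sorption retards both mechanisms: v_R = v/R = 0.008966 m/day, D_R = D/R = 0.01018 m²/day.
v_R·t = 0.008966 × 2020 = 18.11132 m; 2√(D_R t) = 9.069 m; argument = (9.92 − 18.11132)/9.069 = -0.9032.
C = C₀ × ½·erfc(-0.9032) = 89.3 × 0.8993 = 80.3 mg/L.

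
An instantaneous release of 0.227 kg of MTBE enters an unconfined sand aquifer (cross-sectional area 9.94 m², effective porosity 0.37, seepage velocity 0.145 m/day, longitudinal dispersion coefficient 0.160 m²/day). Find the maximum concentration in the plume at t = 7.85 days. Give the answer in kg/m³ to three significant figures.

The peak of an instantaneous 1D plume sits at x = vt; there the Gaussian factor is 1 and C_max = M/(n_e·A·√(4πDt)), where n_e·A is the pore area the mass is dissolved in.
√(4πDt) = √(4π × 0.160 × 7.85) = 3.973 m, so C_max = 0.227/(0.37 × 9.94 × 3.973) = 0.0155 kg/m³.

0.0155 kg/m³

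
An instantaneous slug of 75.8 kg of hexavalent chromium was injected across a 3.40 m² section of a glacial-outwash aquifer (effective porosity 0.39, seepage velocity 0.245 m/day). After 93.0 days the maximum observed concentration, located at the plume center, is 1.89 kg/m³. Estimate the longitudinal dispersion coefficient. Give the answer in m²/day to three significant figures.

0.783 m²/day

At the plume center C_max = M/(n_e·A·√(4πDt)), so D = M²/(4πt·(n_e·A·C_max)²).
n_e·A·C_max = 0.39 × 3.40 × 1.89 = 2.506 kg/m.
D = 75.8²/(4π × 93.0 × 2.506²) = 0.783 m²/day.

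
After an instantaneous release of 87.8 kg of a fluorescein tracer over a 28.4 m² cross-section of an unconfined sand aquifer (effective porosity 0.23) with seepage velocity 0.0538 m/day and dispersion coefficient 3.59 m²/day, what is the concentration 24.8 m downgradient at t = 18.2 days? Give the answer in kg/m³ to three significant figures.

0.0535 kg/m³

For an instantaneous plane source, C(x,t) = M/(n_e·A·√(4πDt)) · exp(−(x−vt)²/(4Dt)), with n_e·A the pore (flow) area.
Plume center vt = 0.0538 × 18.2 = 0.97916 m, so the well at 24.8 m is 23.82084 m downgradient of the peak.
√(4πDt) = 28.65 m, giving peak height M/(n_e·A·√(4πDt)) = 87.8/(0.23 × 28.4 × 28.65) = 0.4692 kg/m³.
(x−vt)²/(4Dt) = (23.82084)²/(4 × 3.59 × 18.2) = 2.171; exp(−2.171) = 0.1141.
C = 0.4692 × 0.1141 = 0.0535 kg/m³.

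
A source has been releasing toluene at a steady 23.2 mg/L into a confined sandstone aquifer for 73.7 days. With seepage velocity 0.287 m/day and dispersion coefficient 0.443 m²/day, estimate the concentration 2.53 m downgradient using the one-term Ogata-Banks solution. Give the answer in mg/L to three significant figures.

For a continuous step input, C/C₀ ≈ ½·erfc((x−vt)/(2√(Dt))).
vt = 0.287 × 73.7 = 21.1519 m and 2√(Dt) = 2√(0.443 × 73.7) = 11.43 m.
Argument (x−vt)/(2√(Dt)) = (2.53 − 21.1519)/11.43 = -1.629; ½·erfc(-1.629) = 0.9894.
C = 23.2 × 0.9894 = 23.0 mg/L.

23.0 mg/L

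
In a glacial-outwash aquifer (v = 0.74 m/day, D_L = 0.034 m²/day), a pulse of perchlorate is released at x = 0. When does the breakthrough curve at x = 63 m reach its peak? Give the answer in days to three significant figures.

85.1 days

For the 1D instantaneous-source solution, setting ∂C/∂t = 0 at fixed x gives v²t² + 2Dt − x² = 0, so t = (√(D² + v²x²) − D)/v².
√(D² + v²x²) = √(0.034² + 0.74² × 63²) = 46.62; v² = 0.5476.
t = (46.62 − 0.034)/0.5476 = 85.1 days (vs. the pure-advection estimate x/v = 85.1 d).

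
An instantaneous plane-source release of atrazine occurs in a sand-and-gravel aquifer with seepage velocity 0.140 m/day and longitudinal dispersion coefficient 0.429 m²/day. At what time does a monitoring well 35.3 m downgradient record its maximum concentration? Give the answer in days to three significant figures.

231 days

For the 1D instantaneous-source solution, setting ∂C/∂t = 0 at fixed x gives v²t² + 2Dt − x² = 0, so t = (√(D² + v²x²) − D)/v².
√(D² + v²x²) = √(0.429² + 0.140² × 35.3²) = 4.961; v² = 0.0196.
t = (4.961 − 0.429)/0.0196 = 231 days (vs. the pure-advection estimate x/v = 252 d).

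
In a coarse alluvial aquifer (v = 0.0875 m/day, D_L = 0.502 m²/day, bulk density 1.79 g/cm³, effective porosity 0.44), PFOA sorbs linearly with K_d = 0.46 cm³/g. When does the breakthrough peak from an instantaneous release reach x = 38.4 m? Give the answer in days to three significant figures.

1090 days

Retardation factor R = 1 + ρ_b·K_d/n = 1 + 1.79 × 0.46/0.44 = 2.871.
Sorption retards both mechanisms: v_R = v/R = 0.03048 m/day, D_R = D/R = 0.1749 m²/day.
Peak time from v_R²t² + 2D_R t − x² = 0: t = (√(D_R² + v_R²x²) − D_R)/v_R².
√(D_R² + v_R²x²) = √(0.1749² + 0.03048² × 38.4²) = 1.183; v_R² = 0.0009290.
t = (1.183 − 0.1749)/0.0009290 = 1090 days.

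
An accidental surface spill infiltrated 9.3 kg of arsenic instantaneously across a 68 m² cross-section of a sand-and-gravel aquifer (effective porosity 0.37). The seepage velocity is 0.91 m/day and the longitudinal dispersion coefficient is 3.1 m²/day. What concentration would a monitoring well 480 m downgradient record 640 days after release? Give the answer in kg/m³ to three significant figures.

For an instantaneous plane source, C(x,t) = M/(n_e·A·√(4πDt)) · exp(−(x−vt)²/(4Dt)), with n_e·A the pore (flow) area.
Plume center vt = 0.91 × 640 = 582.4 m, so the well at 480 m is 102.4 m upgradient of the peak.
√(4πDt) = 157.9 m, giving peak height M/(n_e·A·√(4πDt)) = 9.3/(0.37 × 68 × 157.9) = 0.002341 kg/m³.
(x−vt)²/(4Dt) = (-102.4)²/(4 × 3.1 × 640) = 1.321; exp(−1.321) = 0.2669.
C = 0.002341 × 0.2669 = 0.000625 kg/m³.

0.000625 kg/m³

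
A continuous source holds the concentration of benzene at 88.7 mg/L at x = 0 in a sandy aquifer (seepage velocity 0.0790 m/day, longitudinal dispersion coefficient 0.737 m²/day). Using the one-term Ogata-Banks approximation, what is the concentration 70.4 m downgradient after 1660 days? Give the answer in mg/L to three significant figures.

79.0 mg/L

For a continuous step input, C/C₀ ≈ ½·erfc((x−vt)/(2√(Dt))).
vt = 0.0790 × 1660 = 131.14 m and 2√(Dt) = 2√(0.737 × 1660) = 69.95 m.
Argument (x−vt)/(2√(Dt)) = (70.4 − 131.14)/69.95 = -0.8683; ½·erfc(-0.8683) = 0.8903.
C = 88.7 × 0.8903 = 79.0 mg/L.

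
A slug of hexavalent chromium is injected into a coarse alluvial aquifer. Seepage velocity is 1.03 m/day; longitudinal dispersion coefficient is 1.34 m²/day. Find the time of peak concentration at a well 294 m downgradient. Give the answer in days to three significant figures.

284 days

For the 1D instantaneous-source solution, setting ∂C/∂t = 0 at fixed x gives v²t² + 2Dt − x² = 0, so t = (√(D² + v²x²) − D)/v².
√(D² + v²x²) = √(1.34² + 1.03² × 294²) = 302.8; v² = 1.0609.
t = (302.8 − 1.34)/1.0609 = 284 days (vs. the pure-advection estimate x/v = 285 d).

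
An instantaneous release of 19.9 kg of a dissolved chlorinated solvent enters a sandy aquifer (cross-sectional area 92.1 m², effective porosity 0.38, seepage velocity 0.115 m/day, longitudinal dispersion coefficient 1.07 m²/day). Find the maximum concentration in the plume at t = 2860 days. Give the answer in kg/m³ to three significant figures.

0.00290 kg/m³

The peak of an instantaneous 1D plume sits at x = vt; there the Gaussian factor is 1 and C_max = M/(n_e·A·√(4πDt)), where n_e·A is the pore area the mass is dissolved in.
√(4πDt) = √(4π × 1.07 × 2860) = 196.1 m, so C_max = 19.9/(0.38 × 92.1 × 196.1) = 0.00290 kg/m³.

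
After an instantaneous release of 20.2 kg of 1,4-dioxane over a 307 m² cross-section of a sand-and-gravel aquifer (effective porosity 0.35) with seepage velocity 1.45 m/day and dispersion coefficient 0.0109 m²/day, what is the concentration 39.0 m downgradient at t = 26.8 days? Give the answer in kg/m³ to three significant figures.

0.0965 kg/m³

For an instantaneous plane source, C(x,t) = M/(n_e·A·√(4πDt)) · exp(−(x−vt)²/(4Dt)), with n_e·A the pore (flow) area.
Plume center vt = 1.45 × 26.8 = 38.86 m, so the well at 39.0 m is 0.14 m downgradient of the peak.
√(4πDt) = 1.916 m, giving peak height M/(n_e·A·√(4πDt)) = 20.2/(0.35 × 307 × 1.916) = 0.09812 kg/m³.
(x−vt)²/(4Dt) = (0.14)²/(4 × 0.0109 × 26.8) = 0.01677; exp(−0.01677) = 0.9834.
C = 0.09812 × 0.9834 = 0.0965 kg/m³.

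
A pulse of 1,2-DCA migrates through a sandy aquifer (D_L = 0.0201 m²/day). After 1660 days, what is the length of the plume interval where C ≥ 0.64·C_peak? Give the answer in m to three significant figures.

15.4 m

The plume is Gaussian with σ = √(2Dt) = √(2 × 0.0201 × 1660) = 8.169 m.
C/C_peak = exp(−Δx²/(2σ²)) = 0.64 ⇒ Δx = σ·√(−2 ln 0.64) = 8.169 × 0.9448 = 7.718 m.
Width = 2Δx = 15.4 m.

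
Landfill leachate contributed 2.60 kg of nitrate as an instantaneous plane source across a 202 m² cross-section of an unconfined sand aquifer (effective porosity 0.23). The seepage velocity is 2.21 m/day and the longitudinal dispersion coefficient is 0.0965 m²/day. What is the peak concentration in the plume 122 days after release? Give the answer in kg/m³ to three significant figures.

0.00460 kg/m³

The peak of an instantaneous 1D plume sits at x = vt; there the Gaussian factor is 1 and C_max = M/(n_e·A·√(4πDt)), where n_e·A is the pore area the mass is dissolved in.
√(4πDt) = √(4π × 0.0965 × 122) = 12.16 m, so C_max = 2.60/(0.23 × 202 × 12.16) = 0.00460 kg/m³.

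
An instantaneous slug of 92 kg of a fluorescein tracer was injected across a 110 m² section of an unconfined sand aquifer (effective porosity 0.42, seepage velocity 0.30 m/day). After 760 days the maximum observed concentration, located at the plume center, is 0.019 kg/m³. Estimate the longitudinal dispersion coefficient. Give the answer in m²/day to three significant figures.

At the plume center C_max = M/(n_e·A·√(4πDt)), so D = M²/(4πt·(n_e·A·C_max)²).
n_e·A·C_max = 0.42 × 110 × 0.019 = 0.8778 kg/m.
D = 92²/(4π × 760 × 0.8778²) = 1.15 m²/day.

1.15 m²/day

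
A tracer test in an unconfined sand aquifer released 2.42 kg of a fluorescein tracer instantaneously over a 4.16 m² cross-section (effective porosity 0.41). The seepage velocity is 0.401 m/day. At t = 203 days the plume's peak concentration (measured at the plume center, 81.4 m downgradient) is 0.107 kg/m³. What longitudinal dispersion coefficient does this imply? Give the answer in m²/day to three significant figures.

At the plume center C_max = M/(n_e·A·√(4πDt)), so D = M²/(4πt·(n_e·A·C_max)²).
n_e·A·C_max = 0.41 × 4.16 × 0.107 = 0.1825 kg/m.
D = 2.42²/(4π × 203 × 0.1825²) = 0.0689 m²/day.

0.0689 m²/day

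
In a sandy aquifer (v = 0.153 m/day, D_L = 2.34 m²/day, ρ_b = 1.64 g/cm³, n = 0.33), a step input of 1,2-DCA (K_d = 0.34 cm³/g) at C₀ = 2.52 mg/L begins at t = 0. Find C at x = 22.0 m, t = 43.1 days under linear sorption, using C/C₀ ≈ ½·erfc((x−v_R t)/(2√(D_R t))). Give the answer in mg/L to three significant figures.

0.0302 mg/L

Retardation factor R = 1 + ρ_b·K_d/n = 1 + 1.64 × 0.34/0.33 = 2.690.
Sorption retards both mechanisms: v_R = v/R = 0.05688 m/day, D_R = D/R = 0.8699 m²/day.
v_R·t = 0.05688 × 43.1 = 2.451528 m; 2√(D_R t) = 12.25 m; argument = (22.0 − 2.451528)/12.25 = 1.596.
C = C₀ × ½·erfc(1.596) = 2.52 × 0.01200 = 0.0302 mg/L.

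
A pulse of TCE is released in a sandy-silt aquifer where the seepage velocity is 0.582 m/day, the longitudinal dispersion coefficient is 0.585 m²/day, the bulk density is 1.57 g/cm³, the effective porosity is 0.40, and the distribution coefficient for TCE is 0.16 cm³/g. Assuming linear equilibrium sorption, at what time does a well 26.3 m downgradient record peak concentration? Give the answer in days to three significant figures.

Retardation factor R = 1 + ρ_b·K_d/n = 1 + 1.57 × 0.16/0.40 = 1.628.
Sorption retards both mechanisms: v_R = v/R = 0.3575 m/day, D_R = D/R = 0.3593 m²/day.
Peak time from v_R²t² + 2D_R t − x² = 0: t = (√(D_R² + v_R²x²) − D_R)/v_R².
√(D_R² + v_R²x²) = √(0.3593² + 0.3575² × 26.3²) = 9.409; v_R² = 0.1278.
t = (9.409 − 0.3593)/0.1278 = 70.8 days.

70.8 days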